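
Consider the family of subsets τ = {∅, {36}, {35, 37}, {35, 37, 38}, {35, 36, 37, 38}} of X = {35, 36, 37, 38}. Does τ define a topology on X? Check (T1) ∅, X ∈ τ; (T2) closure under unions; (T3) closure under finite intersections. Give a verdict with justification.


τ is NOT a topology on X.

Axiom (T1): ∅ ∈ τ? Yes; X ∈ τ? Yes.
Axiom (T2/T3): check pairwise unions and intersections of members of τ.
Counterexample for (T2): {36} ∪ {35, 37} = {35, 36, 37} ∉ τ. Therefore τ is NOT a topology.


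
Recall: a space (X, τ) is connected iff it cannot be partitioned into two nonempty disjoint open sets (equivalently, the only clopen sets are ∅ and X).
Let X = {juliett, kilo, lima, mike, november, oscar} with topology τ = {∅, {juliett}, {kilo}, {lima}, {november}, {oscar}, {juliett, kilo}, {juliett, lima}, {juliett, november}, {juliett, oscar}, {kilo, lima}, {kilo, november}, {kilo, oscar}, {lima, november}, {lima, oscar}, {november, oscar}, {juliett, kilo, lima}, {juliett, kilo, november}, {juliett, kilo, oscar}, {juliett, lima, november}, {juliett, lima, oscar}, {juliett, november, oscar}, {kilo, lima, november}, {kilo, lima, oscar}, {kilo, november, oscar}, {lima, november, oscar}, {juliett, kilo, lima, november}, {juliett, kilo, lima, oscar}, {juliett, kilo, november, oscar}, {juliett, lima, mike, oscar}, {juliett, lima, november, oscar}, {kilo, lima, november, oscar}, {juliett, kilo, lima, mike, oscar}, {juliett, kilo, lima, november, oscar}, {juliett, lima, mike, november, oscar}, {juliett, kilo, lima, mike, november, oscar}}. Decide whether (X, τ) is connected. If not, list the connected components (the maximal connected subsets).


(X, τ) is disconnected; components = [{kilo}, {november}, {juliett, lima, mike, oscar}].

Find clopen sets (U ∈ τ with X ∖ U ∈ τ):
  U = ∅, X ∖ U = {juliett, kilo, lima, mike, november, oscar} — both open, so U is clopen.
  U = {kilo}, X ∖ U = {juliett, lima, mike, november, oscar} — both open, so U is clopen.
  U = {november}, X ∖ U = {juliett, kilo, lima, mike, oscar} — both open, so U is clopen.
  U = {kilo, november}, X ∖ U = {juliett, lima, mike, oscar} — both open, so U is clopen.
  U = {juliett, lima, mike, oscar}, X ∖ U = {kilo, november} — both open, so U is clopen.
  U = {juliett, kilo, lima, mike, oscar}, X ∖ U = {november} — both open, so U is clopen.
  U = {juliett, lima, mike, november, oscar}, X ∖ U = {kilo} — both open, so U is clopen.
  U = {juliett, kilo, lima, mike, november, oscar}, X ∖ U = ∅ — both open, so U is clopen.
Nontrivial clopen(s) exist: e.g. {juliett, lima, mike, oscar}. So (X, τ) is disconnected.
Compute connected components by grouping points that agree on all clopens:
  component: {kilo}
  component: {november}
  component: {juliett, lima, mike, oscar}


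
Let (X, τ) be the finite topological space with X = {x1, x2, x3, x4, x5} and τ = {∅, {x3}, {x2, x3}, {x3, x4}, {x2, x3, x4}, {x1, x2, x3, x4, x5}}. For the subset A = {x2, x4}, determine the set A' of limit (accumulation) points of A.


A' = {x1, x5}

For each x ∈ X, list the open sets U ∈ τ with x ∈ U, then check whether U ∩ (A ∖ {x}) ≠ ∅ for every such U.
  x = x1: opens ∋ x are {x1, x2, x3, x4, x5}; each meets A ∖ {x1}, so x IS a limit point.
  x = x2: open {x2, x3} ∋ x has {x2, x3} ∩ (A ∖ {x2}) = ∅, so x is NOT a limit point.
  x = x3: open {x3} ∋ x has {x3} ∩ (A ∖ {x3}) = ∅, so x is NOT a limit point.
  x = x4: open {x3, x4} ∋ x has {x3, x4} ∩ (A ∖ {x4}) = ∅, so x is NOT a limit point.
  x = x5: opens ∋ x are {x1, x2, x3, x4, x5}; each meets A ∖ {x5}, so x IS a limit point.
Collecting: A' = {x1, x5}.


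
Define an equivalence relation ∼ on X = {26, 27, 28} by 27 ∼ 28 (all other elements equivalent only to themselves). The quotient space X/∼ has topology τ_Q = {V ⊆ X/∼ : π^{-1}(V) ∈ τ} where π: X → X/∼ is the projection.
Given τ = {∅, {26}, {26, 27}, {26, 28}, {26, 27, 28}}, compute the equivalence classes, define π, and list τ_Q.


X/∼ = {[26], [27=28]}; |τ_Q| = 3.

Equivalence classes: [26], [27=28].
Quotient map π: X → X/∼ sends 26 ↦ [26], 27 ↦ [27=28], 28 ↦ [27=28].
For each subset V ⊆ X/∼, compute π^{-1}(V) ⊆ X and check whether π^{-1}(V) ∈ τ. V is open in τ_Q iff π^{-1}(V) ∈ τ.
  V = {}: π^{-1}(V) = ∅ ∈ τ ✓.
  V = {[26]}: π^{-1}(V) = {26} ∈ τ ✓.
  V = {[27=28]}: π^{-1}(V) = {27, 28} ∉ τ ✗.
  V = {[26], [27=28]}: π^{-1}(V) = {26, 27, 28} ∈ τ ✓.
Open sets in the quotient: τ_Q = {{}, {[26]}, {[26], [27=28]}} (3 elements).


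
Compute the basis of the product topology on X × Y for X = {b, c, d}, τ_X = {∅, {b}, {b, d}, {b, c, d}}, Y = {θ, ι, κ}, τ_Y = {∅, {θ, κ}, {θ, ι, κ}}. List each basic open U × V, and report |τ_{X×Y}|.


Basis B = {∅ × ∅, {b} × {θ, κ}, {b} × {θ, ι, κ}, {b, d} × {θ, κ}, {b, d} × {θ, ι, κ}, {b, c, d} × {θ, κ}, {b, c, d} × {θ, ι, κ}}; |τ_{X×Y}| = 10.

Enumerate products U × V with U ∈ τ_X, V ∈ τ_Y (deduplicated):
  ∅ × ∅ = {} (∅)
  {b} × {θ, κ} = {(b,θ), (b,κ)}
  {b} × {θ, ι, κ} = {(b,θ), (b,ι), (b,κ)}
  {b, d} × {θ, κ} = {(b,θ), (b,κ), (d,θ), (d,κ)}
  {b, d} × {θ, ι, κ} = {(b,θ), (b,ι), (b,κ), (d,θ), (d,ι), (d,κ)}
  {b, c, d} × {θ, κ} = {(b,θ), (b,κ), (c,θ), (c,κ), (d,θ), (d,κ)}
  {b, c, d} × {θ, ι, κ} = {(b,θ), (b,ι), (b,κ), (c,θ), (c,ι), (c,κ), (d,θ), (d,ι), (d,κ)}
These 7 distinct sets form the basis B.
Close under arbitrary unions to get τ_{X×Y}; counting gives |τ_{X×Y}| = 10.


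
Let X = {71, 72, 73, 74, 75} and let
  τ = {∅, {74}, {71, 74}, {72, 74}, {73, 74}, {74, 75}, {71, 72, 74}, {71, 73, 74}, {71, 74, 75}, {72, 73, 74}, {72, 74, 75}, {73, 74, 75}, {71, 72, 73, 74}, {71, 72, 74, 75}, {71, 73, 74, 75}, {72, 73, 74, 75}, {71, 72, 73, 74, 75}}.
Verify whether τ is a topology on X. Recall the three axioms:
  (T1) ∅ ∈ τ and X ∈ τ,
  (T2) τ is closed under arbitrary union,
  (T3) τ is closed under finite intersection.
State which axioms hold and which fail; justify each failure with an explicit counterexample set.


τ IS a topology on X.

Axiom (T1): ∅ ∈ τ? Yes; X ∈ τ? Yes.
Axiom (T2/T3): check pairwise unions and intersections of members of τ.
All pairwise intersections and unions checked — each lies in τ. Therefore τ satisfies (T1), (T2), (T3): it IS a topology on X.


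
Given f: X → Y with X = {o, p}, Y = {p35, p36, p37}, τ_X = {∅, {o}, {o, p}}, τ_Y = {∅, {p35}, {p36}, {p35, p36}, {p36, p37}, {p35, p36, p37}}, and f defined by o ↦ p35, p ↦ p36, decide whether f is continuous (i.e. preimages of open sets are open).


f is NOT continuous.

Compute f^{-1}(U) for each U ∈ τ_Y:
  U = ∅: f^{-1}(U) = ∅ ∈ τ_X ✓.
  U = {p35}: f^{-1}(U) = {o} ∈ τ_X ✓.
  U = {p36}: f^{-1}(U) = {p} ∉ τ_X ✗.
  U = {p35, p36}: f^{-1}(U) = {o, p} ∈ τ_X ✓.
  U = {p36, p37}: f^{-1}(U) = {p} ∉ τ_X ✗.
  U = {p35, p36, p37}: f^{-1}(U) = {o, p} ∈ τ_X ✓.
Found U = {p36} with f^{-1}(U) = {p} not in τ_X. Therefore f is NOT continuous.


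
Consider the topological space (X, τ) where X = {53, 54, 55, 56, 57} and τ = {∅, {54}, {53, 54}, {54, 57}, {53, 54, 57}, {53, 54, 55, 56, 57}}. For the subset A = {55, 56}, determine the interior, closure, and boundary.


int(A) = ∅, cl(A) = {55, 56}, ∂A = {55, 56}.

Closed sets in (X, τ) are complements of opens:
  closed(X, τ) = {∅, {55, 56}, {53, 55, 56}, {55, 56, 57}, {53, 55, 56, 57}, {53, 54, 55, 56, 57}}.
int(A) = ⋃ {U ∈ τ : U ⊆ A}. Opens contained in A: ∅.
Taking the union of these: int(A) = ∅.
cl(A) = ⋂ {C closed : A ⊆ C}. Closed sets containing A: {55, 56}, {53, 55, 56}, {55, 56, 57}, {53, 55, 56, 57}, {53, 54, 55, 56, 57}.
Intersecting these: cl(A) = {55, 56}.
∂A = cl(A) ∖ int(A) = {55, 56} ∖ ∅ = {55, 56}.


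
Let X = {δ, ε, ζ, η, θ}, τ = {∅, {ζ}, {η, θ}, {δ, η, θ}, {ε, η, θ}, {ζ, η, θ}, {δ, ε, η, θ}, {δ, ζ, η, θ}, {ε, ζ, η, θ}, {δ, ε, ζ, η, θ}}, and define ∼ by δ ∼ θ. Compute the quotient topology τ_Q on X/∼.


X/∼ = {[δ=θ], [ε], [ζ], [η]}; |τ_Q| = 6.

Equivalence classes: [δ=θ], [ε], [ζ], [η].
Quotient map π: X → X/∼ sends δ ↦ [δ=θ], ε ↦ [ε], ζ ↦ [ζ], η ↦ [η], θ ↦ [δ=θ].
For each subset V ⊆ X/∼, compute π^{-1}(V) ⊆ X and check whether π^{-1}(V) ∈ τ. V is open in τ_Q iff π^{-1}(V) ∈ τ.
  V = {}: π^{-1}(V) = ∅ ∈ τ ✓.
  V = {[δ=θ]}: π^{-1}(V) = {δ, θ} ∉ τ ✗.
  V = {[ε]}: π^{-1}(V) = {ε} ∉ τ ✗.
  V = {[δ=θ], [ε]}: π^{-1}(V) = {δ, ε, θ} ∉ τ ✗.
  V = {[ζ]}: π^{-1}(V) = {ζ} ∈ τ ✓.
  V = {[δ=θ], [ζ]}: π^{-1}(V) = {δ, ζ, θ} ∉ τ ✗.
  V = {[ε], [ζ]}: π^{-1}(V) = {ε, ζ} ∉ τ ✗.
  V = {[δ=θ], [ε], [ζ]}: π^{-1}(V) = {δ, ε, ζ, θ} ∉ τ ✗.
  V = {[η]}: π^{-1}(V) = {η} ∉ τ ✗.
  V = {[δ=θ], [η]}: π^{-1}(V) = {δ, η, θ} ∈ τ ✓.
  V = {[ε], [η]}: π^{-1}(V) = {ε, η} ∉ τ ✗.
  V = {[δ=θ], [ε], [η]}: π^{-1}(V) = {δ, ε, η, θ} ∈ τ ✓.
  V = {[ζ], [η]}: π^{-1}(V) = {ζ, η} ∉ τ ✗.
  V = {[δ=θ], [ζ], [η]}: π^{-1}(V) = {δ, ζ, η, θ} ∈ τ ✓.
  V = {[ε], [ζ], [η]}: π^{-1}(V) = {ε, ζ, η} ∉ τ ✗.
  V = {[δ=θ], [ε], [ζ], [η]}: π^{-1}(V) = {δ, ε, ζ, η, θ} ∈ τ ✓.
Open sets in the quotient: τ_Q = {{}, {[ζ]}, {[δ=θ], [η]}, {[δ=θ], [ε], [η]}, {[δ=θ], [ζ], [η]}, {[δ=θ], [ε], [ζ], [η]}} (6 elements).


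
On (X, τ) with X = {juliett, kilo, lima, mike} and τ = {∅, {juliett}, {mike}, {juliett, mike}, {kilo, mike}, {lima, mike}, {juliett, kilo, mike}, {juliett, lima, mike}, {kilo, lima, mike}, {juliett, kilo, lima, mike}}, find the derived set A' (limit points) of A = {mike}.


A' = {kilo, lima}

For each x ∈ X, list the open sets U ∈ τ with x ∈ U, then check whether U ∩ (A ∖ {x}) ≠ ∅ for every such U.
  x = juliett: open {juliett} ∋ x has {juliett} ∩ (A ∖ {juliett}) = ∅, so x is NOT a limit point.
  x = kilo: opens ∋ x are {kilo, mike}, {juliett, kilo, mike}, {kilo, lima, mike}, {juliett, kilo, lima, mike}; each meets A ∖ {kilo}, so x IS a limit point.
  x = lima: opens ∋ x are {lima, mike}, {juliett, lima, mike}, {kilo, lima, mike}, {juliett, kilo, lima, mike}; each meets A ∖ {lima}, so x IS a limit point.
  x = mike: open {mike} ∋ x has {mike} ∩ (A ∖ {mike}) = ∅, so x is NOT a limit point.
Collecting: A' = {kilo, lima}.


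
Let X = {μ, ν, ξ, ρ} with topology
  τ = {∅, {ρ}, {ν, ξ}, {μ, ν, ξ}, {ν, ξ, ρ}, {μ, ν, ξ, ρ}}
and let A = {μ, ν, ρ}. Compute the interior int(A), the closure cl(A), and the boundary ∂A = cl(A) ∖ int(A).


int(A) = {ρ}, cl(A) = {μ, ν, ξ, ρ}, ∂A = {μ, ν, ξ}.

Closed sets in (X, τ) are complements of opens:
  closed(X, τ) = {∅, {μ}, {ρ}, {μ, ρ}, {μ, ν, ξ}, {μ, ν, ξ, ρ}}.
int(A) = ⋃ {U ∈ τ : U ⊆ A}. Opens contained in A: ∅, {ρ}.
Taking the union of these: int(A) = {ρ}.
cl(A) = ⋂ {C closed : A ⊆ C}. Closed sets containing A: {μ, ν, ξ, ρ}.
Intersecting these: cl(A) = {μ, ν, ξ, ρ}.
∂A = cl(A) ∖ int(A) = {μ, ν, ξ, ρ} ∖ {ρ} = {μ, ν, ξ}.


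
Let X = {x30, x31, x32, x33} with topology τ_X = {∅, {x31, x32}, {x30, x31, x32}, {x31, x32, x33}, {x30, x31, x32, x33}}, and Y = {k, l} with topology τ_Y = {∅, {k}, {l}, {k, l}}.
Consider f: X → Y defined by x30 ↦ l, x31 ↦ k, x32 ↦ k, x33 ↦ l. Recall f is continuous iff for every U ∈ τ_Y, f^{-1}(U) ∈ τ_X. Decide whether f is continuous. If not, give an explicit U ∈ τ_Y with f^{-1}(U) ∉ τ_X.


f is NOT continuous.

Compute f^{-1}(U) for each U ∈ τ_Y:
  U = ∅: f^{-1}(U) = ∅ ∈ τ_X ✓.
  U = {k}: f^{-1}(U) = {x31, x32} ∈ τ_X ✓.
  U = {l}: f^{-1}(U) = {x30, x33} ∉ τ_X ✗.
  U = {k, l}: f^{-1}(U) = {x30, x31, x32, x33} ∈ τ_X ✓.
Found U = {l} with f^{-1}(U) = {x30, x33} not in τ_X. Therefore f is NOT continuous.


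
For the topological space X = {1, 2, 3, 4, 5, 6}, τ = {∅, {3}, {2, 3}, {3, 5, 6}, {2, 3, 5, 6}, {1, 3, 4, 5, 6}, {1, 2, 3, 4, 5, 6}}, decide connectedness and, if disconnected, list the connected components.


(X, τ) is connected.

Find clopen sets (U ∈ τ with X ∖ U ∈ τ):
  U = ∅, X ∖ U = {1, 2, 3, 4, 5, 6} — both open, so U is clopen.
  U = {1, 2, 3, 4, 5, 6}, X ∖ U = ∅ — both open, so U is clopen.
Only trivial clopens (∅ and X) exist, so (X, τ) is connected.
Compute connected components by grouping points that agree on all clopens:
  component: {1, 2, 3, 4, 5, 6}


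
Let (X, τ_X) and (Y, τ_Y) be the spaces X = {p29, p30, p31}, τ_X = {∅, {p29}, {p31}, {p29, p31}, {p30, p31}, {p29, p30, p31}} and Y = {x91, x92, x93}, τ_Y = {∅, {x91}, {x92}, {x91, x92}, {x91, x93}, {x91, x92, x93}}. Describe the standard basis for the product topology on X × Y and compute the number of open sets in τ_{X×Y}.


Basis B = {∅ × ∅, {p29} × {x91}, {p29} × {x92}, {p31} × {x91}, {p31} × {x92}, {p29} × {x91, x92}, {p29} × {x91, x93}, {p29, p31} × {x91}, {p29, p31} × {x92}, {p30, p31} × {x91}, {p30, p31} × {x92}, {p31} × {x91, x92}, {p31} × {x91, x93}, {p29} × {x91, x92, x93}, {p29, p30, p31} × {x91}, {p29, p30, p31} × {x92}, {p31} × {x91, x92, x93}, {p29, p31} × {x91, x92}, {p29, p31} × {x91, x93}, {p30, p31} × {x91, x92}, {p30, p31} × {x91, x93}, {p29, p31} × {x91, x92, x93}, {p29, p30, p31} × {x91, x92}, {p29, p30, p31} × {x91, x93}, {p30, p31} × {x91, x92, x93}, {p29, p30, p31} × {x91, x92, x93}}; |τ_{X×Y}| = 108.

Enumerate products U × V with U ∈ τ_X, V ∈ τ_Y (deduplicated):
  ∅ × ∅ = {} (∅)
  {p29} × {x91} = {(p29,x91)}
  {p29} × {x92} = {(p29,x92)}
  {p31} × {x91} = {(p31,x91)}
  {p31} × {x92} = {(p31,x92)}
  {p29} × {x91, x92} = {(p29,x91), (p29,x92)}
  {p29} × {x91, x93} = {(p29,x91), (p29,x93)}
  {p29, p31} × {x91} = {(p29,x91), (p31,x91)}
  {p29, p31} × {x92} = {(p29,x92), (p31,x92)}
  {p30, p31} × {x91} = {(p30,x91), (p31,x91)}
  {p30, p31} × {x92} = {(p30,x92), (p31,x92)}
  {p31} × {x91, x92} = {(p31,x91), (p31,x92)}
  {p31} × {x91, x93} = {(p31,x91), (p31,x93)}
  {p29} × {x91, x92, x93} = {(p29,x91), (p29,x92), (p29,x93)}
  {p29, p30, p31} × {x91} = {(p29,x91), (p30,x91), (p31,x91)}
  {p29, p30, p31} × {x92} = {(p29,x92), (p30,x92), (p31,x92)}
  {p31} × {x91, x92, x93} = {(p31,x91), (p31,x92), (p31,x93)}
  {p29, p31} × {x91, x92} = {(p29,x91), (p29,x92), (p31,x91), (p31,x92)}
  {p29, p31} × {x91, x93} = {(p29,x91), (p29,x93), (p31,x91), (p31,x93)}
  {p30, p31} × {x91, x92} = {(p30,x91), (p30,x92), (p31,x91), (p31,x92)}
  {p30, p31} × {x91, x93} = {(p30,x91), (p30,x93), (p31,x91), (p31,x93)}
  {p29, p31} × {x91, x92, x93} = {(p29,x91), (p29,x92), (p29,x93), (p31,x91), (p31,x92), (p31,x93)}
  {p29, p30, p31} × {x91, x92} = {(p29,x91), (p29,x92), (p30,x91), (p30,x92), (p31,x91), (p31,x92)}
  {p29, p30, p31} × {x91, x93} = {(p29,x91), (p29,x93), (p30,x91), (p30,x93), (p31,x91), (p31,x93)}
  {p30, p31} × {x91, x92, x93} = {(p30,x91), (p30,x92), (p30,x93), (p31,x91), (p31,x92), (p31,x93)}
  {p29, p30, p31} × {x91, x92, x93} = {(p29,x91), (p29,x92), (p29,x93), (p30,x91), (p30,x92), (p30,x93), (p31,x91), (p31,x92), (p31,x93)}
These 26 distinct sets form the basis B.
Close under arbitrary unions to get τ_{X×Y}; counting gives |τ_{X×Y}| = 108.


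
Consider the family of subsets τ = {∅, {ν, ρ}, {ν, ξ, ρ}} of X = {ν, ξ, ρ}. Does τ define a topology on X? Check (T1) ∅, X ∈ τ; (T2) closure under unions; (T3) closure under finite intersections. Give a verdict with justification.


τ IS a topology on X.

Axiom (T1): ∅ ∈ τ? Yes; X ∈ τ? Yes.
Axiom (T2/T3): check pairwise unions and intersections of members of τ.
All pairwise intersections and unions checked — each lies in τ. Therefore τ satisfies (T1), (T2), (T3): it IS a topology on X.


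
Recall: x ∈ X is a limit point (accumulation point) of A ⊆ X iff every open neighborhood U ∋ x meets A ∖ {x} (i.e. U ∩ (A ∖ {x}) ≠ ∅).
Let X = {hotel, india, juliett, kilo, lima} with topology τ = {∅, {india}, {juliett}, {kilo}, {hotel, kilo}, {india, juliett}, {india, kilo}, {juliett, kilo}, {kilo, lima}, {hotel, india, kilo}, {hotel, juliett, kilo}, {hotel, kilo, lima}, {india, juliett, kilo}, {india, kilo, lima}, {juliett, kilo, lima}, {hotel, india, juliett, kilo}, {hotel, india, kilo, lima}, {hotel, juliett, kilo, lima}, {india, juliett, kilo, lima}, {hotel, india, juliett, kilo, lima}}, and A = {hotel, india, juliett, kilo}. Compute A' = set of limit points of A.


A' = {hotel, lima}

For each x ∈ X, list the open sets U ∈ τ with x ∈ U, then check whether U ∩ (A ∖ {x}) ≠ ∅ for every such U.
  x = hotel: opens ∋ x are {hotel, kilo}, {hotel, india, kilo}, {hotel, juliett, kilo}, {hotel, kilo, lima}, {hotel, india, juliett, kilo}, {hotel, india, kilo, lima}, {hotel, juliett, kilo, lima}, {hotel, india, juliett, kilo, lima}; each meets A ∖ {hotel}, so x IS a limit point.
  x = india: open {india} ∋ x has {india} ∩ (A ∖ {india}) = ∅, so x is NOT a limit point.
  x = juliett: open {juliett} ∋ x has {juliett} ∩ (A ∖ {juliett}) = ∅, so x is NOT a limit point.
  x = kilo: open {kilo} ∋ x has {kilo} ∩ (A ∖ {kilo}) = ∅, so x is NOT a limit point.
  x = lima: opens ∋ x are {kilo, lima}, {hotel, kilo, lima}, {india, kilo, lima}, {juliett, kilo, lima}, {hotel, india, kilo, lima}, {hotel, juliett, kilo, lima}, {india, juliett, kilo, lima}, {hotel, india, juliett, kilo, lima}; each meets A ∖ {lima}, so x IS a limit point.
Collecting: A' = {hotel, lima}.


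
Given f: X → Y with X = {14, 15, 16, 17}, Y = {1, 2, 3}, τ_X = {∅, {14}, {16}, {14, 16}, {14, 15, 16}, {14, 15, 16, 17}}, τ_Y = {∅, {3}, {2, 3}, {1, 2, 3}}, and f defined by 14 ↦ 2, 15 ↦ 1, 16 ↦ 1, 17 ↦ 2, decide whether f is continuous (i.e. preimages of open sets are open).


f is NOT continuous.

Compute f^{-1}(U) for each U ∈ τ_Y:
  U = ∅: f^{-1}(U) = ∅ ∈ τ_X ✓.
  U = {3}: f^{-1}(U) = ∅ ∈ τ_X ✓.
  U = {2, 3}: f^{-1}(U) = {14, 17} ∉ τ_X ✗.
  U = {1, 2, 3}: f^{-1}(U) = {14, 15, 16, 17} ∈ τ_X ✓.
Found U = {2, 3} with f^{-1}(U) = {14, 17} not in τ_X. Therefore f is NOT continuous.


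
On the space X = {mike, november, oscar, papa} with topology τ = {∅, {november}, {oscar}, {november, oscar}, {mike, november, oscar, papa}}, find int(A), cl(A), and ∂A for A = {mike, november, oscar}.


int(A) = {november, oscar}, cl(A) = {mike, november, oscar, papa}, ∂A = {mike, papa}.

Closed sets in (X, τ) are complements of opens:
  closed(X, τ) = {∅, {mike, papa}, {mike, november, papa}, {mike, oscar, papa}, {mike, november, oscar, papa}}.
int(A) = ⋃ {U ∈ τ : U ⊆ A}. Opens contained in A: ∅, {november}, {oscar}, {november, oscar}.
Taking the union of these: int(A) = {november, oscar}.
cl(A) = ⋂ {C closed : A ⊆ C}. Closed sets containing A: {mike, november, oscar, papa}.
Intersecting these: cl(A) = {mike, november, oscar, papa}.
∂A = cl(A) ∖ int(A) = {mike, november, oscar, papa} ∖ {november, oscar} = {mike, papa}.


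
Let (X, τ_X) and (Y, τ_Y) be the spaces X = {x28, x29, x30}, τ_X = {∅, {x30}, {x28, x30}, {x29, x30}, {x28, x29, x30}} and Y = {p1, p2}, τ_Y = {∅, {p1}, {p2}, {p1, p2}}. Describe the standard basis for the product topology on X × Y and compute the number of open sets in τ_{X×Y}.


Basis B = {∅ × ∅, {x30} × {p1}, {x30} × {p2}, {x28, x30} × {p1}, {x28, x30} × {p2}, {x29, x30} × {p1}, {x29, x30} × {p2}, {x30} × {p1, p2}, {x28, x29, x30} × {p1}, {x28, x29, x30} × {p2}, {x28, x30} × {p1, p2}, {x29, x30} × {p1, p2}, {x28, x29, x30} × {p1, p2}}; |τ_{X×Y}| = 25.

Enumerate products U × V with U ∈ τ_X, V ∈ τ_Y (deduplicated):
  ∅ × ∅ = {} (∅)
  {x30} × {p1} = {(x30,p1)}
  {x30} × {p2} = {(x30,p2)}
  {x28, x30} × {p1} = {(x28,p1), (x30,p1)}
  {x28, x30} × {p2} = {(x28,p2), (x30,p2)}
  {x29, x30} × {p1} = {(x29,p1), (x30,p1)}
  {x29, x30} × {p2} = {(x29,p2), (x30,p2)}
  {x30} × {p1, p2} = {(x30,p1), (x30,p2)}
  {x28, x29, x30} × {p1} = {(x28,p1), (x29,p1), (x30,p1)}
  {x28, x29, x30} × {p2} = {(x28,p2), (x29,p2), (x30,p2)}
  {x28, x30} × {p1, p2} = {(x28,p1), (x28,p2), (x30,p1), (x30,p2)}
  {x29, x30} × {p1, p2} = {(x29,p1), (x29,p2), (x30,p1), (x30,p2)}
  {x28, x29, x30} × {p1, p2} = {(x28,p1), (x28,p2), (x29,p1), (x29,p2), (x30,p1), (x30,p2)}
These 13 distinct sets form the basis B.
Close under arbitrary unions to get τ_{X×Y}; counting gives |τ_{X×Y}| = 25.


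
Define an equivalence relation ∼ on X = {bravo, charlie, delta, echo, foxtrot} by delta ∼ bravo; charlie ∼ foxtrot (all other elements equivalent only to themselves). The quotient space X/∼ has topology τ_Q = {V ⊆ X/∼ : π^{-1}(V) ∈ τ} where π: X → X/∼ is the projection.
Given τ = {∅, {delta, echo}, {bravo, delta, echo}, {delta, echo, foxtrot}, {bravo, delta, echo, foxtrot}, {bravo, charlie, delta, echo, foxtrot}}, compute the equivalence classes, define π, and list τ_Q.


X/∼ = {[bravo=delta], [charlie=foxtrot], [echo]}; |τ_Q| = 3.

Equivalence classes: [bravo=delta], [charlie=foxtrot], [echo].
Quotient map π: X → X/∼ sends bravo ↦ [bravo=delta], charlie ↦ [charlie=foxtrot], delta ↦ [bravo=delta], echo ↦ [echo], foxtrot ↦ [charlie=foxtrot].
For each subset V ⊆ X/∼, compute π^{-1}(V) ⊆ X and check whether π^{-1}(V) ∈ τ. V is open in τ_Q iff π^{-1}(V) ∈ τ.
  V = {}: π^{-1}(V) = ∅ ∈ τ ✓.
  V = {[bravo=delta]}: π^{-1}(V) = {bravo, delta} ∉ τ ✗.
  V = {[charlie=foxtrot]}: π^{-1}(V) = {charlie, foxtrot} ∉ τ ✗.
  V = {[bravo=delta], [charlie=foxtrot]}: π^{-1}(V) = {bravo, charlie, delta, foxtrot} ∉ τ ✗.
  V = {[echo]}: π^{-1}(V) = {echo} ∉ τ ✗.
  V = {[bravo=delta], [echo]}: π^{-1}(V) = {bravo, delta, echo} ∈ τ ✓.
  V = {[charlie=foxtrot], [echo]}: π^{-1}(V) = {charlie, echo, foxtrot} ∉ τ ✗.
  V = {[bravo=delta], [charlie=foxtrot], [echo]}: π^{-1}(V) = {bravo, charlie, delta, echo, foxtrot} ∈ τ ✓.
Open sets in the quotient: τ_Q = {{}, {[bravo=delta], [echo]}, {[bravo=delta], [charlie=foxtrot], [echo]}} (3 elements).


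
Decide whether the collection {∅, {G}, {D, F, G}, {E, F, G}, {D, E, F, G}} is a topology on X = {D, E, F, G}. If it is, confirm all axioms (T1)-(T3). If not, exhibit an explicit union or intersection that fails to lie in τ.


τ is NOT a topology on X.

Axiom (T1): ∅ ∈ τ? Yes; X ∈ τ? Yes.
Axiom (T2/T3): check pairwise unions and intersections of members of τ.
Counterexample for (T3): {D, F, G} ∩ {E, F, G} = {F, G} ∉ τ. Therefore τ is NOT a topology.


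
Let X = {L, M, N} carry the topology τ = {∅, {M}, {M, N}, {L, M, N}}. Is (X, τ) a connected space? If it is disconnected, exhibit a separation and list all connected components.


(X, τ) is connected.

Find clopen sets (U ∈ τ with X ∖ U ∈ τ):
  U = ∅, X ∖ U = {L, M, N} — both open, so U is clopen.
  U = {L, M, N}, X ∖ U = ∅ — both open, so U is clopen.
Only trivial clopens (∅ and X) exist, so (X, τ) is connected.
Compute connected components by grouping points that agree on all clopens:
  component: {L, M, N}


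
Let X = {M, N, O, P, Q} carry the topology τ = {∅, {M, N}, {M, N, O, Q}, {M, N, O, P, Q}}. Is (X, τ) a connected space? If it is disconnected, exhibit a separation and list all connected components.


(X, τ) is connected.

Find clopen sets (U ∈ τ with X ∖ U ∈ τ):
  U = ∅, X ∖ U = {M, N, O, P, Q} — both open, so U is clopen.
  U = {M, N, O, P, Q}, X ∖ U = ∅ — both open, so U is clopen.
Only trivial clopens (∅ and X) exist, so (X, τ) is connected.
Compute connected components by grouping points that agree on all clopens:
  component: {M, N, O, P, Q}


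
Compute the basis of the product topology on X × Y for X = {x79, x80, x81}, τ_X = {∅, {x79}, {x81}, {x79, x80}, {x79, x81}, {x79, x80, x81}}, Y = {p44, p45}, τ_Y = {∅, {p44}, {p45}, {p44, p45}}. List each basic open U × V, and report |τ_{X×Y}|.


Basis B = {∅ × ∅, {x79} × {p44}, {x79} × {p45}, {x81} × {p44}, {x81} × {p45}, {x79} × {p44, p45}, {x79, x80} × {p44}, {x79, x81} × {p44}, {x79, x80} × {p45}, {x79, x81} × {p45}, {x81} × {p44, p45}, {x79, x80, x81} × {p44}, {x79, x80, x81} × {p45}, {x79, x80} × {p44, p45}, {x79, x81} × {p44, p45}, {x79, x80, x81} × {p44, p45}}; |τ_{X×Y}| = 36.

Enumerate products U × V with U ∈ τ_X, V ∈ τ_Y (deduplicated):
  ∅ × ∅ = {} (∅)
  {x79} × {p44} = {(x79,p44)}
  {x79} × {p45} = {(x79,p45)}
  {x81} × {p44} = {(x81,p44)}
  {x81} × {p45} = {(x81,p45)}
  {x79} × {p44, p45} = {(x79,p44), (x79,p45)}
  {x79, x80} × {p44} = {(x79,p44), (x80,p44)}
  {x79, x81} × {p44} = {(x79,p44), (x81,p44)}
  {x79, x80} × {p45} = {(x79,p45), (x80,p45)}
  {x79, x81} × {p45} = {(x79,p45), (x81,p45)}
  {x81} × {p44, p45} = {(x81,p44), (x81,p45)}
  {x79, x80, x81} × {p44} = {(x79,p44), (x80,p44), (x81,p44)}
  {x79, x80, x81} × {p45} = {(x79,p45), (x80,p45), (x81,p45)}
  {x79, x80} × {p44, p45} = {(x79,p44), (x79,p45), (x80,p44), (x80,p45)}
  {x79, x81} × {p44, p45} = {(x79,p44), (x79,p45), (x81,p44), (x81,p45)}
  {x79, x80, x81} × {p44, p45} = {(x79,p44), (x79,p45), (x80,p44), (x80,p45), (x81,p44), (x81,p45)}
These 16 distinct sets form the basis B.
Close under arbitrary unions to get τ_{X×Y}; counting gives |τ_{X×Y}| = 36.


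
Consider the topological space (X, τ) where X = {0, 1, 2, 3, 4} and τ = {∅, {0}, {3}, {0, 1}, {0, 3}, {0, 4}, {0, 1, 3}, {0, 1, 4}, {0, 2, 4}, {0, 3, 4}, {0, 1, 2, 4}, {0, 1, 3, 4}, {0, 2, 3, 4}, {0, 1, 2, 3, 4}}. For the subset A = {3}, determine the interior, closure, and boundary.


int(A) = {3}, cl(A) = {3}, ∂A = ∅.

Closed sets in (X, τ) are complements of opens:
  closed(X, τ) = {∅, {1}, {2}, {3}, {1, 2}, {1, 3}, {2, 3}, {2, 4}, {1, 2, 3}, {1, 2, 4}, {2, 3, 4}, {0, 1, 2, 4}, {1, 2, 3, 4}, {0, 1, 2, 3, 4}}.
int(A) = ⋃ {U ∈ τ : U ⊆ A}. Opens contained in A: ∅, {3}.
Taking the union of these: int(A) = {3}.
cl(A) = ⋂ {C closed : A ⊆ C}. Closed sets containing A: {3}, {1, 3}, {2, 3}, {1, 2, 3}, {2, 3, 4}, {1, 2, 3, 4}, {0, 1, 2, 3, 4}.
Intersecting these: cl(A) = {3}.
∂A = cl(A) ∖ int(A) = {3} ∖ {3} = ∅.


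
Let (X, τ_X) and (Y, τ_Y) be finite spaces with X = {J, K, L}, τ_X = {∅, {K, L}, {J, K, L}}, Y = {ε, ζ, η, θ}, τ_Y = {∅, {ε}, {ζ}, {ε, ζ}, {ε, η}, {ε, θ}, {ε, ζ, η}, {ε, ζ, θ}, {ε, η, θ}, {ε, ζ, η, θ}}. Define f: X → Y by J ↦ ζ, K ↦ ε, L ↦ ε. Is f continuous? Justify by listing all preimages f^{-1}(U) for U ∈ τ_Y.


f is NOT continuous.

Compute f^{-1}(U) for each U ∈ τ_Y:
  U = ∅: f^{-1}(U) = ∅ ∈ τ_X ✓.
  U = {ε}: f^{-1}(U) = {K, L} ∈ τ_X ✓.
  U = {ζ}: f^{-1}(U) = {J} ∉ τ_X ✗.
  U = {ε, ζ}: f^{-1}(U) = {J, K, L} ∈ τ_X ✓.
  U = {ε, η}: f^{-1}(U) = {K, L} ∈ τ_X ✓.
  U = {ε, θ}: f^{-1}(U) = {K, L} ∈ τ_X ✓.
  U = {ε, ζ, η}: f^{-1}(U) = {J, K, L} ∈ τ_X ✓.
  U = {ε, ζ, θ}: f^{-1}(U) = {J, K, L} ∈ τ_X ✓.
  U = {ε, η, θ}: f^{-1}(U) = {K, L} ∈ τ_X ✓.
  U = {ε, ζ, η, θ}: f^{-1}(U) = {J, K, L} ∈ τ_X ✓.
Found U = {ζ} with f^{-1}(U) = {J} not in τ_X. Therefore f is NOT continuous.


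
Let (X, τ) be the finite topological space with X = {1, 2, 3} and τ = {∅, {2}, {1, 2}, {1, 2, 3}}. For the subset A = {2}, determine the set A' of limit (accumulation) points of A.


A' = {1, 3}

For each x ∈ X, list the open sets U ∈ τ with x ∈ U, then check whether U ∩ (A ∖ {x}) ≠ ∅ for every such U.
  x = 1: opens ∋ x are {1, 2}, {1, 2, 3}; each meets A ∖ {1}, so x IS a limit point.
  x = 2: open {2} ∋ x has {2} ∩ (A ∖ {2}) = ∅, so x is NOT a limit point.
  x = 3: opens ∋ x are {1, 2, 3}; each meets A ∖ {3}, so x IS a limit point.
Collecting: A' = {1, 3}.


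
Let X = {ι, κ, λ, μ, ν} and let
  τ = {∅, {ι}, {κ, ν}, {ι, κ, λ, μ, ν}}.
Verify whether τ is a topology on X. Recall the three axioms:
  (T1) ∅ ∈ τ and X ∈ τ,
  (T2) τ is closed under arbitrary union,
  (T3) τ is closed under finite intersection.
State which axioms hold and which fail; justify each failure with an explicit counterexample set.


τ is NOT a topology on X.

Axiom (T1): ∅ ∈ τ? Yes; X ∈ τ? Yes.
Axiom (T2/T3): check pairwise unions and intersections of members of τ.
Counterexample for (T2): {ι} ∪ {κ, ν} = {ι, κ, ν} ∉ τ. Therefore τ is NOT a topology.


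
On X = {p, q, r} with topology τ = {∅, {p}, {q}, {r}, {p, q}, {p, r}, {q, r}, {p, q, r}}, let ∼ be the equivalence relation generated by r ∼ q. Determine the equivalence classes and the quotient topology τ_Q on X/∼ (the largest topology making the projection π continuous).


X/∼ = {[p], [q=r]}; |τ_Q| = 4.

Equivalence classes: [p], [q=r].
Quotient map π: X → X/∼ sends p ↦ [p], q ↦ [q=r], r ↦ [q=r].
For each subset V ⊆ X/∼, compute π^{-1}(V) ⊆ X and check whether π^{-1}(V) ∈ τ. V is open in τ_Q iff π^{-1}(V) ∈ τ.
  V = {}: π^{-1}(V) = ∅ ∈ τ ✓.
  V = {[p]}: π^{-1}(V) = {p} ∈ τ ✓.
  V = {[q=r]}: π^{-1}(V) = {q, r} ∈ τ ✓.
  V = {[p], [q=r]}: π^{-1}(V) = {p, q, r} ∈ τ ✓.
Open sets in the quotient: τ_Q = {{}, {[p]}, {[q=r]}, {[p], [q=r]}} (4 elements).


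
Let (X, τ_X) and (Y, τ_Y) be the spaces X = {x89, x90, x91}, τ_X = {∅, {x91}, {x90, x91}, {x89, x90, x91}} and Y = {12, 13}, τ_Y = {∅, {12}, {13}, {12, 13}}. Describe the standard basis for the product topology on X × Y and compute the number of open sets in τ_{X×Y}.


Basis B = {∅ × ∅, {x91} × {12}, {x91} × {13}, {x90, x91} × {12}, {x90, x91} × {13}, {x91} × {12, 13}, {x89, x90, x91} × {12}, {x89, x90, x91} × {13}, {x90, x91} × {12, 13}, {x89, x90, x91} × {12, 13}}; |τ_{X×Y}| = 16.

Enumerate products U × V with U ∈ τ_X, V ∈ τ_Y (deduplicated):
  ∅ × ∅ = {} (∅)
  {x91} × {12} = {(x91,12)}
  {x91} × {13} = {(x91,13)}
  {x90, x91} × {12} = {(x90,12), (x91,12)}
  {x90, x91} × {13} = {(x90,13), (x91,13)}
  {x91} × {12, 13} = {(x91,12), (x91,13)}
  {x89, x90, x91} × {12} = {(x89,12), (x90,12), (x91,12)}
  {x89, x90, x91} × {13} = {(x89,13), (x90,13), (x91,13)}
  {x90, x91} × {12, 13} = {(x90,12), (x90,13), (x91,12), (x91,13)}
  {x89, x90, x91} × {12, 13} = {(x89,12), (x89,13), (x90,12), (x90,13), (x91,12), (x91,13)}
These 10 distinct sets form the basis B.
Close under arbitrary unions to get τ_{X×Y}; counting gives |τ_{X×Y}| = 16.


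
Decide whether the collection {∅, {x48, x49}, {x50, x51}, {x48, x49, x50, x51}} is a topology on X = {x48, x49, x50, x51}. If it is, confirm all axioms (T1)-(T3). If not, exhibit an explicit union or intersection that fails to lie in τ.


τ IS a topology on X.

Axiom (T1): ∅ ∈ τ? Yes; X ∈ τ? Yes.
Axiom (T2/T3): check pairwise unions and intersections of members of τ.
All pairwise intersections and unions checked — each lies in τ. Therefore τ satisfies (T1), (T2), (T3): it IS a topology on X.


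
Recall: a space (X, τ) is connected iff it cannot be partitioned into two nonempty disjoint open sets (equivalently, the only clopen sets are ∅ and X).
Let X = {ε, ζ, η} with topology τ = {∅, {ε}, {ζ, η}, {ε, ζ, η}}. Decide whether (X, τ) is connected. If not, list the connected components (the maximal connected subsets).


(X, τ) is disconnected; components = [{ε}, {ζ, η}].

Find clopen sets (U ∈ τ with X ∖ U ∈ τ):
  U = ∅, X ∖ U = {ε, ζ, η} — both open, so U is clopen.
  U = {ε}, X ∖ U = {ζ, η} — both open, so U is clopen.
  U = {ζ, η}, X ∖ U = {ε} — both open, so U is clopen.
  U = {ε, ζ, η}, X ∖ U = ∅ — both open, so U is clopen.
Nontrivial clopen(s) exist: e.g. {ζ, η}. So (X, τ) is disconnected.
Compute connected components by grouping points that agree on all clopens:
  component: {ε}
  component: {ζ, η}


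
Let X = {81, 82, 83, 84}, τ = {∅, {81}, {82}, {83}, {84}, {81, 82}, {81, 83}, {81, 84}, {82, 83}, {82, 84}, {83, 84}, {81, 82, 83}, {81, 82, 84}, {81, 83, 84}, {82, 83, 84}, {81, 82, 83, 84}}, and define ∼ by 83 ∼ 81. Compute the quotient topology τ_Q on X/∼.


X/∼ = {[81=83], [82], [84]}; |τ_Q| = 8.

Equivalence classes: [81=83], [82], [84].
Quotient map π: X → X/∼ sends 81 ↦ [81=83], 82 ↦ [82], 83 ↦ [81=83], 84 ↦ [84].
For each subset V ⊆ X/∼, compute π^{-1}(V) ⊆ X and check whether π^{-1}(V) ∈ τ. V is open in τ_Q iff π^{-1}(V) ∈ τ.
  V = {}: π^{-1}(V) = ∅ ∈ τ ✓.
  V = {[81=83]}: π^{-1}(V) = {81, 83} ∈ τ ✓.
  V = {[82]}: π^{-1}(V) = {82} ∈ τ ✓.
  V = {[81=83], [82]}: π^{-1}(V) = {81, 82, 83} ∈ τ ✓.
  V = {[84]}: π^{-1}(V) = {84} ∈ τ ✓.
  V = {[81=83], [84]}: π^{-1}(V) = {81, 83, 84} ∈ τ ✓.
  V = {[82], [84]}: π^{-1}(V) = {82, 84} ∈ τ ✓.
  V = {[81=83], [82], [84]}: π^{-1}(V) = {81, 82, 83, 84} ∈ τ ✓.
Open sets in the quotient: τ_Q = {{}, {[81=83]}, {[82]}, {[81=83], [82]}, {[84]}, {[81=83], [84]}, {[82], [84]}, {[81=83], [82], [84]}} (8 elements).


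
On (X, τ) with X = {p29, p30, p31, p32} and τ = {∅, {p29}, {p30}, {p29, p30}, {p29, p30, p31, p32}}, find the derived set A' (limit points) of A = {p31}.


A' = {p32}

For each x ∈ X, list the open sets U ∈ τ with x ∈ U, then check whether U ∩ (A ∖ {x}) ≠ ∅ for every such U.
  x = p29: open {p29} ∋ x has {p29} ∩ (A ∖ {p29}) = ∅, so x is NOT a limit point.
  x = p30: open {p30} ∋ x has {p30} ∩ (A ∖ {p30}) = ∅, so x is NOT a limit point.
  x = p31: open {p29, p30, p31, p32} ∋ x has {p29, p30, p31, p32} ∩ (A ∖ {p31}) = ∅, so x is NOT a limit point.
  x = p32: opens ∋ x are {p29, p30, p31, p32}; each meets A ∖ {p32}, so x IS a limit point.
Collecting: A' = {p32}.


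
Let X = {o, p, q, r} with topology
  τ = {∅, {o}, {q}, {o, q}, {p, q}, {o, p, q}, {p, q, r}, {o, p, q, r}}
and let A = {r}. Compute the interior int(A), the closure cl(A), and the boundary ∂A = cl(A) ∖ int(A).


int(A) = ∅, cl(A) = {r}, ∂A = {r}.

Closed sets in (X, τ) are complements of opens:
  closed(X, τ) = {∅, {o}, {r}, {o, r}, {p, r}, {o, p, r}, {p, q, r}, {o, p, q, r}}.
int(A) = ⋃ {U ∈ τ : U ⊆ A}. Opens contained in A: ∅.
Taking the union of these: int(A) = ∅.
cl(A) = ⋂ {C closed : A ⊆ C}. Closed sets containing A: {r}, {o, r}, {p, r}, {o, p, r}, {p, q, r}, {o, p, q, r}.
Intersecting these: cl(A) = {r}.
∂A = cl(A) ∖ int(A) = {r} ∖ ∅ = {r}.


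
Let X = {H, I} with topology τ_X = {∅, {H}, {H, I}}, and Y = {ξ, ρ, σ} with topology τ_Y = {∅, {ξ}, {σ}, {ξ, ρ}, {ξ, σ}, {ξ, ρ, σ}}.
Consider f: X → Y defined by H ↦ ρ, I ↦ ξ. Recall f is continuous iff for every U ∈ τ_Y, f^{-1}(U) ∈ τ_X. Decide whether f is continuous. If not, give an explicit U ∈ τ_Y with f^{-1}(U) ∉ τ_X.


f is NOT continuous.

Compute f^{-1}(U) for each U ∈ τ_Y:
  U = ∅: f^{-1}(U) = ∅ ∈ τ_X ✓.
  U = {ξ}: f^{-1}(U) = {I} ∉ τ_X ✗.
  U = {σ}: f^{-1}(U) = ∅ ∈ τ_X ✓.
  U = {ξ, ρ}: f^{-1}(U) = {H, I} ∈ τ_X ✓.
  U = {ξ, σ}: f^{-1}(U) = {I} ∉ τ_X ✗.
  U = {ξ, ρ, σ}: f^{-1}(U) = {H, I} ∈ τ_X ✓.
Found U = {ξ} with f^{-1}(U) = {I} not in τ_X. Therefore f is NOT continuous.


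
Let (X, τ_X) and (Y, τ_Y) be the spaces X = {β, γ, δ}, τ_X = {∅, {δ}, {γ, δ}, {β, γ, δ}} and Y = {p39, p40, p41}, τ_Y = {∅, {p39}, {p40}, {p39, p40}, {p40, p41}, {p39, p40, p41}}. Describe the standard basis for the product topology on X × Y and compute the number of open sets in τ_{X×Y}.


Basis B = {∅ × ∅, {δ} × {p39}, {δ} × {p40}, {γ, δ} × {p39}, {γ, δ} × {p40}, {δ} × {p39, p40}, {δ} × {p40, p41}, {β, γ, δ} × {p39}, {β, γ, δ} × {p40}, {δ} × {p39, p40, p41}, {γ, δ} × {p39, p40}, {γ, δ} × {p40, p41}, {β, γ, δ} × {p39, p40}, {β, γ, δ} × {p40, p41}, {γ, δ} × {p39, p40, p41}, {β, γ, δ} × {p39, p40, p41}}; |τ_{X×Y}| = 40.

Enumerate products U × V with U ∈ τ_X, V ∈ τ_Y (deduplicated):
  ∅ × ∅ = {} (∅)
  {δ} × {p39} = {(δ,p39)}
  {δ} × {p40} = {(δ,p40)}
  {γ, δ} × {p39} = {(γ,p39), (δ,p39)}
  {γ, δ} × {p40} = {(γ,p40), (δ,p40)}
  {δ} × {p39, p40} = {(δ,p39), (δ,p40)}
  {δ} × {p40, p41} = {(δ,p40), (δ,p41)}
  {β, γ, δ} × {p39} = {(β,p39), (γ,p39), (δ,p39)}
  {β, γ, δ} × {p40} = {(β,p40), (γ,p40), (δ,p40)}
  {δ} × {p39, p40, p41} = {(δ,p39), (δ,p40), (δ,p41)}
  {γ, δ} × {p39, p40} = {(γ,p39), (γ,p40), (δ,p39), (δ,p40)}
  {γ, δ} × {p40, p41} = {(γ,p40), (γ,p41), (δ,p40), (δ,p41)}
  {β, γ, δ} × {p39, p40} = {(β,p39), (β,p40), (γ,p39), (γ,p40), (δ,p39), (δ,p40)}
  {β, γ, δ} × {p40, p41} = {(β,p40), (β,p41), (γ,p40), (γ,p41), (δ,p40), (δ,p41)}
  {γ, δ} × {p39, p40, p41} = {(γ,p39), (γ,p40), (γ,p41), (δ,p39), (δ,p40), (δ,p41)}
  {β, γ, δ} × {p39, p40, p41} = {(β,p39), (β,p40), (β,p41), (γ,p39), (γ,p40), (γ,p41), (δ,p39), (δ,p40), (δ,p41)}
These 16 distinct sets form the basis B.
Close under arbitrary unions to get τ_{X×Y}; counting gives |τ_{X×Y}| = 40.


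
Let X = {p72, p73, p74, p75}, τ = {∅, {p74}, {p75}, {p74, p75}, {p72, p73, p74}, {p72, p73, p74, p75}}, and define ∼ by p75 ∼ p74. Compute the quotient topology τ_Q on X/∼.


X/∼ = {[p72], [p73], [p74=p75]}; |τ_Q| = 3.

Equivalence classes: [p72], [p73], [p74=p75].
Quotient map π: X → X/∼ sends p72 ↦ [p72], p73 ↦ [p73], p74 ↦ [p74=p75], p75 ↦ [p74=p75].
For each subset V ⊆ X/∼, compute π^{-1}(V) ⊆ X and check whether π^{-1}(V) ∈ τ. V is open in τ_Q iff π^{-1}(V) ∈ τ.
  V = {}: π^{-1}(V) = ∅ ∈ τ ✓.
  V = {[p72]}: π^{-1}(V) = {p72} ∉ τ ✗.
  V = {[p73]}: π^{-1}(V) = {p73} ∉ τ ✗.
  V = {[p72], [p73]}: π^{-1}(V) = {p72, p73} ∉ τ ✗.
  V = {[p74=p75]}: π^{-1}(V) = {p74, p75} ∈ τ ✓.
  V = {[p72], [p74=p75]}: π^{-1}(V) = {p72, p74, p75} ∉ τ ✗.
  V = {[p73], [p74=p75]}: π^{-1}(V) = {p73, p74, p75} ∉ τ ✗.
  V = {[p72], [p73], [p74=p75]}: π^{-1}(V) = {p72, p73, p74, p75} ∈ τ ✓.
Open sets in the quotient: τ_Q = {{}, {[p74=p75]}, {[p72], [p73], [p74=p75]}} (3 elements).


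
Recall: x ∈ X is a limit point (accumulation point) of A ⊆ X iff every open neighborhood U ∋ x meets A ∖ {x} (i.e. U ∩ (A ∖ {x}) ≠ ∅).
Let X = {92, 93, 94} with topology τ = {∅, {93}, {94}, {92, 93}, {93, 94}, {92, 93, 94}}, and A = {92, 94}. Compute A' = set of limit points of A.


A' = ∅

For each x ∈ X, list the open sets U ∈ τ with x ∈ U, then check whether U ∩ (A ∖ {x}) ≠ ∅ for every such U.
  x = 92: open {92, 93} ∋ x has {92, 93} ∩ (A ∖ {92}) = ∅, so x is NOT a limit point.
  x = 93: open {93} ∋ x has {93} ∩ (A ∖ {93}) = ∅, so x is NOT a limit point.
  x = 94: open {94} ∋ x has {94} ∩ (A ∖ {94}) = ∅, so x is NOT a limit point.
Collecting: A' = ∅.


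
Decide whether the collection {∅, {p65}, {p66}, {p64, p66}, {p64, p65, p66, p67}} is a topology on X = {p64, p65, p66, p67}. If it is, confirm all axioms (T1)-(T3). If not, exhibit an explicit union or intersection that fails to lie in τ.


τ is NOT a topology on X.

Axiom (T1): ∅ ∈ τ? Yes; X ∈ τ? Yes.
Axiom (T2/T3): check pairwise unions and intersections of members of τ.
Counterexample for (T2): {p65} ∪ {p66} = {p65, p66} ∉ τ. Therefore τ is NOT a topology.


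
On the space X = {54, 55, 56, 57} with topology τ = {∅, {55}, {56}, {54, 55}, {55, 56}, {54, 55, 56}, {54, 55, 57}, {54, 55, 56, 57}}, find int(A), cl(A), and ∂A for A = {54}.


int(A) = ∅, cl(A) = {54, 57}, ∂A = {54, 57}.

Closed sets in (X, τ) are complements of opens:
  closed(X, τ) = {∅, {56}, {57}, {54, 57}, {56, 57}, {54, 55, 57}, {54, 56, 57}, {54, 55, 56, 57}}.
int(A) = ⋃ {U ∈ τ : U ⊆ A}. Opens contained in A: ∅.
Taking the union of these: int(A) = ∅.
cl(A) = ⋂ {C closed : A ⊆ C}. Closed sets containing A: {54, 57}, {54, 55, 57}, {54, 56, 57}, {54, 55, 56, 57}.
Intersecting these: cl(A) = {54, 57}.
∂A = cl(A) ∖ int(A) = {54, 57} ∖ ∅ = {54, 57}.


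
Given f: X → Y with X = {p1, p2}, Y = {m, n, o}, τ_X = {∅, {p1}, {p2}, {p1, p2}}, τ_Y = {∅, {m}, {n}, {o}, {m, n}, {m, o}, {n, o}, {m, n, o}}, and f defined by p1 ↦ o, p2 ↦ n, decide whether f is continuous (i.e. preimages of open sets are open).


f IS continuous.

Compute f^{-1}(U) for each U ∈ τ_Y:
  U = ∅: f^{-1}(U) = ∅ ∈ τ_X ✓.
  U = {m}: f^{-1}(U) = ∅ ∈ τ_X ✓.
  U = {n}: f^{-1}(U) = {p2} ∈ τ_X ✓.
  U = {o}: f^{-1}(U) = {p1} ∈ τ_X ✓.
  U = {m, n}: f^{-1}(U) = {p2} ∈ τ_X ✓.
  U = {m, o}: f^{-1}(U) = {p1} ∈ τ_X ✓.
  U = {n, o}: f^{-1}(U) = {p1, p2} ∈ τ_X ✓.
  U = {m, n, o}: f^{-1}(U) = {p1, p2} ∈ τ_X ✓.
Every preimage lies in τ_X, so f IS continuous.
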